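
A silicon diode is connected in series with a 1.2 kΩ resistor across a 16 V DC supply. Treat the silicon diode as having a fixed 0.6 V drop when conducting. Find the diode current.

I ≈ 13 mA

KVL around the loop: 16 = V_D + I·R = 0.6 + I × 1.2 kΩ.
So I = (16 − 0.6) / 1.2 kΩ = 15.4 / 1.2 = 12.8 mA.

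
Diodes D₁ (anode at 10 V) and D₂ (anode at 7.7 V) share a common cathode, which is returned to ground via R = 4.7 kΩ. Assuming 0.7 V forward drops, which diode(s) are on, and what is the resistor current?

Only D₁ conducts; I_R ≈ 2 mA

Assume both conduct. Then node N would need to be at both 10−0.7 = 9.3 V and 7.7−0.7 = 7 V, which is impossible.
Assume only D₁ conducts: V_N = 10 − 0.7 = 9.3 V, so I_R = 9.3/4.7 = 1.98 mA.
Check D₂: its anode-to-cathode voltage is 7.7 − 9.3 = -1.6 V < 0.7 V, so it is off. The assumption is consistent.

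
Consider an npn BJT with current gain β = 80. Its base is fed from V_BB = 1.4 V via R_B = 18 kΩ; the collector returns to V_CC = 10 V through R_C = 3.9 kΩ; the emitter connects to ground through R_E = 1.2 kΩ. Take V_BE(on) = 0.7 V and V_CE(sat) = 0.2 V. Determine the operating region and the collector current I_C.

Assume active. Base-emitter loop: I_B = (V_BB − V_BE)/(R_B + (β+1)R_E) = (1.4 − 0.7)/(18 + 81×1.2) = 0.00608 mA.
I_C = β·I_B = 80×0.00608 = 0.486 mA.
V_CE = V_CC − I_C·R_C − I_E·R_E = 10 − 0.486×3.9 − 0.492×1.2 = 7.51 V > V_CE(sat), so the active-region assumption holds.

active; I_C ≈ 0.49 mA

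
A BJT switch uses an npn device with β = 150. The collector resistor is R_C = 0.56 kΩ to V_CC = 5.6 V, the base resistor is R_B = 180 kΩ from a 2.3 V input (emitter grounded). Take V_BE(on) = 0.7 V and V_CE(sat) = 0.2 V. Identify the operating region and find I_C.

active; I_C ≈ 1.3 mA

Assume active. Base-emitter loop: I_B = (V_BB − V_BE)/R_B = (2.3 − 0.7)/180 = 0.00889 mA.
I_C = β·I_B = 150×0.00889 = 1.33 mA.
V_CE = V_CC − I_C·R_C = 5.6 − 1.33×0.56 = 4.85 V > V_CE(sat), so the active-region assumption holds.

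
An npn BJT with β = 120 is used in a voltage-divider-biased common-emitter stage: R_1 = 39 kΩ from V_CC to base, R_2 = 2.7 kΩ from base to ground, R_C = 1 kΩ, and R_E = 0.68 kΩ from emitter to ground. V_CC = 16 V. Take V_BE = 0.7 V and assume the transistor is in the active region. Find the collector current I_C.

Thevenize the base divider: V_Th = V_CC·R_2/(R_1+R_2) = 16×2.7/41.7 = 1.04 V, R_Th = R_1‖R_2 = 2.53 kΩ.
Base-emitter loop: V_Th = I_B·R_Th + V_BE + (β+1)I_B·R_E, so I_B = (1.04 − 0.7) / (2.53 + 121×0.68) = 0.00396 mA.
I_C = β·I_B = 120×0.00396 = 0.475 mA, and I_E = (β+1)I_B = 0.479 mA.
V_CE = V_CC − I_C·R_C − I_E·R_E = 16 − 0.475×1 − 0.479×0.68 = 15.2 V.
V_CE = 15.2 V > 0.2 V confirms active-region operation.

I_C ≈ 0.48 mA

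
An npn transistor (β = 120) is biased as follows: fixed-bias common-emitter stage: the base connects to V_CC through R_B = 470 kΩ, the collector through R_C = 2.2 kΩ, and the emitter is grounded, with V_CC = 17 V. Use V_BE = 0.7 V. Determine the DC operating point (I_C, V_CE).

Base loop: V_CC = I_B·R_B + V_BE, so I_B = (17 − 0.7)/470 kΩ = 0.0347 mA.
In the active region I_C = β·I_B = 120 × 0.0347 = 4.16 mA.
Collector loop: V_CE = V_CC − I_C·R_C = 17 − 4.16×2.2 = 7.84 V.
Since V_CE = 7.84 V > V_CE(sat) ≈ 0.2 V, the transistor is in the active region as assumed.

I_C ≈ 4.2 mA, V_CE ≈ 7.8 V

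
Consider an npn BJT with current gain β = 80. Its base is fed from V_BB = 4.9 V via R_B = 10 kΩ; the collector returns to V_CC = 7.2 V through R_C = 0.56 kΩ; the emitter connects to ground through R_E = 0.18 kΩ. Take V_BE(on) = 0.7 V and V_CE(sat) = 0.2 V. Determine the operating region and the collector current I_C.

saturation; I_C ≈ 9.4 mA

Assume active: I_B = (4.9 − 0.7)/(10 + 81×0.18) = 0.171 mA, I_C = β·I_B = 13.7 mA.
Then V_CE = 7.2 − 13.7×0.56 − 13.8×0.18 = -2.95 V < 0.2 V — the active assumption fails.
Re-solve with V_CE = 0.2 V. KCL at the emitter: V_E/R_E = (V_BB−0.7−V_E)/R_B + (V_CC−0.2−V_E)/R_C, giving V_E = 1.74 V.
I_C = (V_CC − 0.2 − V_E)/R_C = (7 − 1.74)/0.56 = 9.4 mA.
Check: I_B = (4.2 − 1.74)/10 = 0.246 mA, and β·I_B = 19.7 mA > I_C, confirming saturation.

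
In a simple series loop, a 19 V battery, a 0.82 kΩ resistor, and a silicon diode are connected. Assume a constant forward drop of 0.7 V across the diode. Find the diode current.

KVL around the loop: 19 = V_D + I·R = 0.7 + I × 0.82 kΩ.
So I = (19 − 0.7) / 0.82 kΩ = 18.3 / 0.82 = 22.3 mA.

I ≈ 22 mA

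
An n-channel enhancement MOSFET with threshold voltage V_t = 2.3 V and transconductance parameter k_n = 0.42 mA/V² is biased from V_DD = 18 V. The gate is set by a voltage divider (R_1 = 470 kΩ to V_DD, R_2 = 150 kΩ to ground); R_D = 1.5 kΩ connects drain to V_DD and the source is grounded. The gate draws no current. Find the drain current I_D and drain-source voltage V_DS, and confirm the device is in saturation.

I_D ≈ 0.89 mA, V_DS ≈ 17 V

V_G = V_DD·R_2/(R_1+R_2) = 18×150/620 = 4.35 V. With the source grounded, V_GS = V_G = 4.35 V.
Assume saturation: I_D = (k_n/2)(V_GS − V_t)² = (0.42/2)×(4.35 − 2.3)² = 0.21×2.05² = 0.887 mA.
V_DS = V_DD − I_D·R_D = 18 − 0.887×1.5 = 16.7 V.
Saturation requires V_DS ≥ V_GS − V_t = 2.05 V; 16.7 ≥ 2.05 ✓.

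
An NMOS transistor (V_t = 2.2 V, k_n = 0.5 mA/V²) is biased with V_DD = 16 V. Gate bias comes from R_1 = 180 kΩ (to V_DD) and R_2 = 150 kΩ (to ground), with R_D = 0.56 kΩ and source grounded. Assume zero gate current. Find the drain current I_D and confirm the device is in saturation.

I_D ≈ 6.4 mA

V_G = V_DD·R_2/(R_1+R_2) = 16×150/330 = 7.27 V. With the source grounded, V_GS = V_G = 7.27 V.
Assume saturation: I_D = (k_n/2)(V_GS − V_t)² = (0.5/2)×(7.27 − 2.2)² = 0.25×5.07² = 6.43 mA.
V_DS = V_DD − I_D·R_D = 16 − 6.43×0.56 = 12.4 V.
Saturation requires V_DS ≥ V_GS − V_t = 5.07 V; 12.4 ≥ 5.07 ✓.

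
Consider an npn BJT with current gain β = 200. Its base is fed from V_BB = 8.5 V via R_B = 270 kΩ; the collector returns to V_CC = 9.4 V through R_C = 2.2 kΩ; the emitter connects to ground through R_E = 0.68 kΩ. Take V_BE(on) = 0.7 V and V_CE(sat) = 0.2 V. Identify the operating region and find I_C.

saturation; I_C ≈ 3.2 mA

Assume active: I_B = (8.5 − 0.7)/(270 + 201×0.68) = 0.0192 mA, I_C = β·I_B = 3.84 mA.
Then V_CE = 9.4 − 3.84×2.2 − 3.86×0.68 = -1.66 V < 0.2 V — the active assumption fails.
Re-solve with V_CE = 0.2 V. KCL at the emitter: V_E/R_E = (V_BB−0.7−V_E)/R_B + (V_CC−0.2−V_E)/R_C, giving V_E = 2.18 V.
I_C = (V_CC − 0.2 − V_E)/R_C = (9.2 − 2.18)/2.2 = 3.19 mA.
Check: I_B = (7.8 − 2.18)/270 = 0.0208 mA, and β·I_B = 4.16 mA > I_C, confirming saturation.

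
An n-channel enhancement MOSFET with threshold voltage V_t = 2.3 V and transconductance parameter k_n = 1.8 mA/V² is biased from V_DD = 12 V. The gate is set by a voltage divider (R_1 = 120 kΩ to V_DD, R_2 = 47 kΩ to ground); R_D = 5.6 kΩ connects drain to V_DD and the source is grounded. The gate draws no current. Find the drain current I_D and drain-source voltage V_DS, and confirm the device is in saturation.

V_G = V_DD·R_2/(R_1+R_2) = 12×47/167 = 3.38 V. With the source grounded, V_GS = V_G = 3.38 V.
Assume saturation: I_D = (k_n/2)(V_GS − V_t)² = (1.8/2)×(3.38 − 2.3)² = 0.9×1.08² = 1.04 mA.
V_DS = V_DD − I_D·R_D = 12 − 1.04×5.6 = 6.15 V.
Saturation requires V_DS ≥ V_GS − V_t = 1.08 V; 6.15 ≥ 1.08 ✓.

I_D ≈ 1 mA, V_DS ≈ 6.2 V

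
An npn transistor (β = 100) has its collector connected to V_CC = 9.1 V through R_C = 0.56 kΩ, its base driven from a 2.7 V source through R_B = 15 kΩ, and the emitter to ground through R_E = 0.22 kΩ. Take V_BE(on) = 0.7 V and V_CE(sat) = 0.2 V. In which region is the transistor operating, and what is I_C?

Assume active. Base-emitter loop: I_B = (V_BB − V_BE)/(R_B + (β+1)R_E) = (2.7 − 0.7)/(15 + 101×0.22) = 0.0537 mA.
I_C = β·I_B = 100×0.0537 = 5.37 mA.
V_CE = V_CC − I_C·R_C − I_E·R_E = 9.1 − 5.37×0.56 − 5.43×0.22 = 4.9 V > V_CE(sat), so the active-region assumption holds.

active; I_C ≈ 5.4 mA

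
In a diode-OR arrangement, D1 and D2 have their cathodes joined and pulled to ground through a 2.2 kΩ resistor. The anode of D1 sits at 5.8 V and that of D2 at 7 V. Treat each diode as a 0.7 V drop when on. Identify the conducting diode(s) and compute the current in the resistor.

Assume both conduct. Then node N would need to be at both 5.8−0.7 = 5.1 V and 7−0.7 = 6.3 V, which is impossible.
Assume only D2 conducts: V_N = 7 − 0.7 = 6.3 V, so I_R = 6.3/2.2 = 2.86 mA.
Check D1: its anode-to-cathode voltage is 5.8 − 6.3 = -0.5 V < 0.7 V, so it is off. The assumption is consistent.

Only D2 conducts; I_R ≈ 2.9 mA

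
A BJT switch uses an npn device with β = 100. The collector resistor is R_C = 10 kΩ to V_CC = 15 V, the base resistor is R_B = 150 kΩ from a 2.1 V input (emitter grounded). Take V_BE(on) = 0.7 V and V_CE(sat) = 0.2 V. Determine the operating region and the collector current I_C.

active; I_C ≈ 0.93 mA

Assume active. Base-emitter loop: I_B = (V_BB − V_BE)/R_B = (2.1 − 0.7)/150 = 0.00933 mA.
I_C = β·I_B = 100×0.00933 = 0.933 mA.
V_CE = V_CC − I_C·R_C = 15 − 0.933×10 = 5.67 V > V_CE(sat), so the active-region assumption holds.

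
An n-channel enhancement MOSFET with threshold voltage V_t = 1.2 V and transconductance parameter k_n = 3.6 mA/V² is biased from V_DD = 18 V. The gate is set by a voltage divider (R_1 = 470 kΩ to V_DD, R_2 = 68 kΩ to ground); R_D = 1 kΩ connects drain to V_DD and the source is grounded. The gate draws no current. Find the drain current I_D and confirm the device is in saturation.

I_D ≈ 2.1 mA

V_G = V_DD·R_2/(R_1+R_2) = 18×68/538 = 2.28 V. With the source grounded, V_GS = V_G = 2.28 V.
Assume saturation: I_D = (k_n/2)(V_GS − V_t)² = (3.6/2)×(2.28 − 1.2)² = 1.8×1.08² = 2.08 mA.
V_DS = V_DD − I_D·R_D = 18 − 2.08×1 = 15.9 V.
Saturation requires V_DS ≥ V_GS − V_t = 1.08 V; 15.9 ≥ 1.08 ✓.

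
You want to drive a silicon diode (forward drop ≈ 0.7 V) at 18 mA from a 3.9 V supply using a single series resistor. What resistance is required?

R ≈ 0.18 kΩ

The resistor drops V_S − V_D = 3.9 − 0.7 = 3.2 V at 18 mA.
R = 3.2 V / 18 mA = 0.178 kΩ.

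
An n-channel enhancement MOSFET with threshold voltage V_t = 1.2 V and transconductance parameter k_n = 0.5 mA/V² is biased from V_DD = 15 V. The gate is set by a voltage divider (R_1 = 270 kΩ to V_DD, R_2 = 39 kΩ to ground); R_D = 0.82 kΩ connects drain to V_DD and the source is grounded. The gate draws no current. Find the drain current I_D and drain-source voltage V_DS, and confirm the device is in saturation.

V_G = V_DD·R_2/(R_1+R_2) = 15×39/309 = 1.89 V. With the source grounded, V_GS = V_G = 1.89 V.
Assume saturation: I_D = (k_n/2)(V_GS − V_t)² = (0.5/2)×(1.89 − 1.2)² = 0.25×0.693² = 0.12 mA.
V_DS = V_DD − I_D·R_D = 15 − 0.12×0.82 = 14.9 V.
Saturation requires V_DS ≥ V_GS − V_t = 0.693 V; 14.9 ≥ 0.693 ✓.

I_D ≈ 0.12 mA, V_DS ≈ 15 V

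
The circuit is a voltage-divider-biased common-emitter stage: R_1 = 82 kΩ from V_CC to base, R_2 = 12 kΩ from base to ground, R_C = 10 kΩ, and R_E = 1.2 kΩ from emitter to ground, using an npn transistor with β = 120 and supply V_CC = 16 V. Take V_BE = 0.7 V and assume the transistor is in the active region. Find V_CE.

V_CE ≈ 4.4 V

Thevenize the base divider: V_Th = V_CC·R_2/(R_1+R_2) = 16×12/94 = 2.04 V, R_Th = R_1‖R_2 = 10.5 kΩ.
Base-emitter loop: V_Th = I_B·R_Th + V_BE + (β+1)I_B·R_E, so I_B = (2.04 − 0.7) / (10.5 + 121×1.2) = 0.00862 mA.
I_C = β·I_B = 120×0.00862 = 1.03 mA, and I_E = (β+1)I_B = 1.04 mA.
V_CE = V_CC − I_C·R_C − I_E·R_E = 16 − 1.03×10 − 1.04×1.2 = 4.4 V.
V_CE = 4.4 V > 0.2 V confirms active-region operation.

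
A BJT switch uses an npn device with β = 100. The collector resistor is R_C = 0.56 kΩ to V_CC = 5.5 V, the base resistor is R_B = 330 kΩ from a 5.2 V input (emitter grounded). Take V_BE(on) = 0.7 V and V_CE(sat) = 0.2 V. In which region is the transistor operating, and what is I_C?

Assume active. Base-emitter loop: I_B = (V_BB − V_BE)/R_B = (5.2 − 0.7)/330 = 0.0136 mA.
I_C = β·I_B = 100×0.0136 = 1.36 mA.
V_CE = V_CC − I_C·R_C = 5.5 − 1.36×0.56 = 4.74 V > V_CE(sat), so the active-region assumption holds.

active; I_C ≈ 1.4 mA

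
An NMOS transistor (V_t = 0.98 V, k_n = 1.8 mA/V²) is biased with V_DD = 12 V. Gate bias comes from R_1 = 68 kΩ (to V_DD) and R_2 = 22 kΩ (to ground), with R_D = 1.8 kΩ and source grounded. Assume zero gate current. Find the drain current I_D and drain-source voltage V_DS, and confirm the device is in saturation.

V_G = V_DD·R_2/(R_1+R_2) = 12×22/90 = 2.93 V. With the source grounded, V_GS = V_G = 2.93 V.
Assume saturation: I_D = (k_n/2)(V_GS − V_t)² = (1.8/2)×(2.93 − 0.98)² = 0.9×1.95² = 3.43 mA.
V_DS = V_DD − I_D·R_D = 12 − 3.43×1.8 = 5.82 V.
Saturation requires V_DS ≥ V_GS − V_t = 1.95 V; 5.82 ≥ 1.95 ✓.

I_D ≈ 3.4 mA, V_DS ≈ 5.8 V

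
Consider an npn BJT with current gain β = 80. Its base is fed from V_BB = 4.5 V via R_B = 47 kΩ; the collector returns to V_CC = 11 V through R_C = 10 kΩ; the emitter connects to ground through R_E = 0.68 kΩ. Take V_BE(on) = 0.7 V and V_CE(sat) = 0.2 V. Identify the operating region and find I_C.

saturation; I_C ≈ 1 mA

Assume active: I_B = (4.5 − 0.7)/(47 + 81×0.68) = 0.0372 mA, I_C = β·I_B = 2.98 mA.
Then V_CE = 11 − 2.98×10 − 3.02×0.68 = -20.8 V < 0.2 V — the active assumption fails.
Re-solve with V_CE = 0.2 V. KCL at the emitter: V_E/R_E = (V_BB−0.7−V_E)/R_B + (V_CC−0.2−V_E)/R_C, giving V_E = 0.729 V.
I_C = (V_CC − 0.2 − V_E)/R_C = (10.8 − 0.729)/10 = 1.01 mA.
Check: I_B = (3.8 − 0.729)/47 = 0.0653 mA, and β·I_B = 5.23 mA > I_C, confirming saturation.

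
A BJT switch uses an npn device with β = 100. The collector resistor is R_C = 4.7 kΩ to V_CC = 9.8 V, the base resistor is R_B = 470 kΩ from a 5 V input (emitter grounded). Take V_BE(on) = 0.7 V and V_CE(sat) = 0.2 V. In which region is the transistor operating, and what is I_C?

active; I_C ≈ 0.91 mA

Assume active. Base-emitter loop: I_B = (V_BB − V_BE)/R_B = (5 − 0.7)/470 = 0.00915 mA.
I_C = β·I_B = 100×0.00915 = 0.915 mA.
V_CE = V_CC − I_C·R_C = 9.8 − 0.915×4.7 = 5.5 V > V_CE(sat), so the active-region assumption holds.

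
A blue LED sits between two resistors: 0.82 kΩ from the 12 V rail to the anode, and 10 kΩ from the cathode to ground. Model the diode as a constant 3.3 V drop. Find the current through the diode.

I ≈ 0.8 mA

The two resistors are in series with the diode, so KVL gives 12 = I·0.82 + 3.3 + I·10.
I = (12 − 3.3) / (0.82 + 10) kΩ = 8.7 / 10.8 = 0.804 mA.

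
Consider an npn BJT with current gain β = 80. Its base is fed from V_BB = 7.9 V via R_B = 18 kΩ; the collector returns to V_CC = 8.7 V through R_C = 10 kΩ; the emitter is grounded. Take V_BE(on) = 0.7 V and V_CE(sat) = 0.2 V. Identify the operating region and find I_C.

Assume active: I_B = (7.9 − 0.7)/18 = 0.4 mA, giving I_C = β·I_B = 32 mA.
But then V_CE = 8.7 − 32×10 = -311 V < V_CE(sat) = 0.2 V — impossible in the active region.
So the transistor is saturated. With V_CE = 0.2 V, I_C = (V_CC − 0.2)/R_C = 8.5/10 = 0.85 mA.
Check: β·I_B = 32 mA > I_C = 0.85 mA, confirming saturation.

saturation; I_C ≈ 0.85 mA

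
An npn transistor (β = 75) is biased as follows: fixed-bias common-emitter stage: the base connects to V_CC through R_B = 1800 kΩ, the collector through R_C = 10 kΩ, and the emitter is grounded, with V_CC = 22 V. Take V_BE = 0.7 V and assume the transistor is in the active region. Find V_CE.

V_CE ≈ 13 V

Base loop: V_CC = I_B·R_B + V_BE, so I_B = (22 − 0.7)/1800 kΩ = 0.0118 mA.
In the active region I_C = β·I_B = 75 × 0.0118 = 0.888 mA.
Collector loop: V_CE = V_CC − I_C·R_C = 22 − 0.888×10 = 13.1 V.
Since V_CE = 13.1 V > V_CE(sat) ≈ 0.2 V, the transistor is in the active region as assumed.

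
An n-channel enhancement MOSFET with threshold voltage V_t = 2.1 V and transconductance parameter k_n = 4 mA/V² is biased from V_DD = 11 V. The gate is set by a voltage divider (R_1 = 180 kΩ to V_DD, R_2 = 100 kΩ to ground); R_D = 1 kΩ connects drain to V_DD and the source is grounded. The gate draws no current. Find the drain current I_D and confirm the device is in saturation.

V_G = V_DD·R_2/(R_1+R_2) = 11×100/280 = 3.93 V. With the source grounded, V_GS = V_G = 3.93 V.
Assume saturation: I_D = (k_n/2)(V_GS − V_t)² = (4/2)×(3.93 − 2.1)² = 2×1.83² = 6.69 mA.
V_DS = V_DD − I_D·R_D = 11 − 6.69×1 = 4.31 V.
Saturation requires V_DS ≥ V_GS − V_t = 1.83 V; 4.31 ≥ 1.83 ✓.

I_D ≈ 6.7 mA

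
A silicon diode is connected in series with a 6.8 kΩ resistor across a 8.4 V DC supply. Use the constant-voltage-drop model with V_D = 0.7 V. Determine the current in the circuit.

I ≈ 1.1 mA

KVL around the loop: 8.4 = V_D + I·R = 0.7 + I × 6.8 kΩ.
So I = (8.4 − 0.7) / 6.8 kΩ = 7.7 / 6.8 = 1.13 mA.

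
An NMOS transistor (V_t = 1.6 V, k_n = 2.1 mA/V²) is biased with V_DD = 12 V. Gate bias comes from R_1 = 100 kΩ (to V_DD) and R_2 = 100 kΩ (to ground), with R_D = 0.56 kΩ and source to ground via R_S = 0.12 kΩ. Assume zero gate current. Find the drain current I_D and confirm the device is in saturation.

V_G = V_DD·R_2/(R_1+R_2) = 12×100/200 = 6 V.
Assume saturation: I_D = (k_n/2)(V_GS − V_t)² with V_GS = V_G − I_D·R_S = 6 − 0.12·I_D.
Substituting gives 0.0151·I_D² − 2.11·I_D + 20.3 = 0, with roots I_D = 10.4 or 129 mA.
The root I_D = 129 mA gives V_GS = -9.49 V ≤ V_t, so take I_D = 10.4 mA.
Then V_GS = 4.75 V and V_DS = V_DD − I_D(R_D+R_S) = 12 − 10.4×0.68 = 4.92 V.
Saturation requires V_DS ≥ V_GS − V_t = 3.15 V; 4.92 ≥ 3.15 ✓.

I_D ≈ 10 mA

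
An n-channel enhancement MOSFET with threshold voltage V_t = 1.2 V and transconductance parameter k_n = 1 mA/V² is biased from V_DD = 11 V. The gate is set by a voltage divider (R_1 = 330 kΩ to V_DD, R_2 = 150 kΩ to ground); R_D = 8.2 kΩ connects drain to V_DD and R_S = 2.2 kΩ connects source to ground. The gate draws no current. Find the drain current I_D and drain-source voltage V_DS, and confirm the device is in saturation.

I_D ≈ 0.54 mA, V_DS ≈ 5.4 V

V_G = V_DD·R_2/(R_1+R_2) = 11×150/480 = 3.44 V.
Assume saturation: I_D = (k_n/2)(V_GS − V_t)² with V_GS = V_G − I_D·R_S = 3.44 − 2.2·I_D.
Substituting gives 2.42·I_D² − 5.92·I_D + 2.5 = 0, with roots I_D = 0.543 or 1.9 mA.
The root I_D = 1.9 mA gives V_GS = -0.751 V ≤ V_t, so take I_D = 0.543 mA.
Then V_GS = 2.24 V and V_DS = V_DD − I_D(R_D+R_S) = 11 − 0.543×10.4 = 5.35 V.
Saturation requires V_DS ≥ V_GS − V_t = 1.04 V; 5.35 ≥ 1.04 ✓.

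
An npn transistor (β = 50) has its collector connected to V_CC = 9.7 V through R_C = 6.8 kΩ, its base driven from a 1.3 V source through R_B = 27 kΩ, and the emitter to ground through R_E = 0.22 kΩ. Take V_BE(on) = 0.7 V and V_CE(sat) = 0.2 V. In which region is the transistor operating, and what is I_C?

Assume active. Base-emitter loop: I_B = (V_BB − V_BE)/(R_B + (β+1)R_E) = (1.3 − 0.7)/(27 + 51×0.22) = 0.0157 mA.
I_C = β·I_B = 50×0.0157 = 0.785 mA.
V_CE = V_CC − I_C·R_C − I_E·R_E = 9.7 − 0.785×6.8 − 0.801×0.22 = 4.19 V > V_CE(sat), so the active-region assumption holds.

active; I_C ≈ 0.78 mA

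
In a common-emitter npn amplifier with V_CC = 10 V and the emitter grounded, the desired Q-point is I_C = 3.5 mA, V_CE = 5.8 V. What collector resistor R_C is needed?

Collector loop: V_CC = I_C·R_C + V_CE.
R_C = (V_CC − V_CE)/I_C = (10 − 5.8)/3.5 = 1.2 kΩ.

R_C ≈ 1.2 kΩ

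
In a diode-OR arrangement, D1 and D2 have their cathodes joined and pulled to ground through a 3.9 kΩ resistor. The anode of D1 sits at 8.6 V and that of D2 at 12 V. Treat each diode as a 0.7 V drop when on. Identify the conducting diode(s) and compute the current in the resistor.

Assume both conduct. Then node N would need to be at both 8.6−0.7 = 7.9 V and 12−0.7 = 11.3 V, which is impossible.
Assume only D2 conducts: V_N = 12 − 0.7 = 11.3 V, so I_R = 11.3/3.9 = 2.9 mA.
Check D1: its anode-to-cathode voltage is 8.6 − 11.3 = -2.7 V < 0.7 V, so it is off. The assumption is consistent.

Only D2 conducts; I_R ≈ 2.9 mA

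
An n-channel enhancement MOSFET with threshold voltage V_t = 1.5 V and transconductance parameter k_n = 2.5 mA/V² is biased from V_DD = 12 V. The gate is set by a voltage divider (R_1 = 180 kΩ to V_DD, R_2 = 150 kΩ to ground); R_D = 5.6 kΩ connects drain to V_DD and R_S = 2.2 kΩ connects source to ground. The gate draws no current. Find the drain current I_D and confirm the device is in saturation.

I_D ≈ 1.3 mA

V_G = V_DD·R_2/(R_1+R_2) = 12×150/330 = 5.45 V.
Assume saturation: I_D = (k_n/2)(V_GS − V_t)² with V_GS = V_G − I_D·R_S = 5.45 − 2.2·I_D.
Substituting gives 6.05·I_D² − 22.8·I_D + 19.5 = 0, with roots I_D = 1.33 or 2.43 mA.
The root I_D = 2.43 mA gives V_GS = 0.105 V ≤ V_t, so take I_D = 1.33 mA.
Then V_GS = 2.53 V and V_DS = V_DD − I_D(R_D+R_S) = 12 − 1.33×7.8 = 1.63 V.
Saturation requires V_DS ≥ V_GS − V_t = 1.03 V; 1.63 ≥ 1.03 ✓.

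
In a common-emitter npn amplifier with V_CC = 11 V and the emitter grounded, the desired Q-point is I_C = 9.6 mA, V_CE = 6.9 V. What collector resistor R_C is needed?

Collector loop: V_CC = I_C·R_C + V_CE.
R_C = (V_CC − V_CE)/I_C = (11 − 6.9)/9.6 = 0.427 kΩ.

R_C ≈ 0.43 kΩ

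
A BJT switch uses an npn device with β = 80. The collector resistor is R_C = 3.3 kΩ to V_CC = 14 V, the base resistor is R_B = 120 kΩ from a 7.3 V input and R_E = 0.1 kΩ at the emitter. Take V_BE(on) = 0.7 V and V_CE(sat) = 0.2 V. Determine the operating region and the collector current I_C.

saturation; I_C ≈ 4.1 mA

Assume active: I_B = (7.3 − 0.7)/(120 + 81×0.1) = 0.0515 mA, I_C = β·I_B = 4.12 mA.
Then V_CE = 14 − 4.12×3.3 − 4.17×0.1 = -0.0192 V < 0.2 V — the active assumption fails.
Re-solve with V_CE = 0.2 V. KCL at the emitter: V_E/R_E = (V_BB−0.7−V_E)/R_B + (V_CC−0.2−V_E)/R_C, giving V_E = 0.411 V.
I_C = (V_CC − 0.2 − V_E)/R_C = (13.8 − 0.411)/3.3 = 4.06 mA.
Check: I_B = (6.6 − 0.411)/120 = 0.0516 mA, and β·I_B = 4.13 mA > I_C, confirming saturation.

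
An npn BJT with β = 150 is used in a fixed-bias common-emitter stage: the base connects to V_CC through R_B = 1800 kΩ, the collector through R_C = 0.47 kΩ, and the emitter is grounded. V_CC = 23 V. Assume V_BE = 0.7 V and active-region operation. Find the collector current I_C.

Base loop: V_CC = I_B·R_B + V_BE, so I_B = (23 − 0.7)/1800 kΩ = 0.0124 mA.
In the active region I_C = β·I_B = 150 × 0.0124 = 1.86 mA.
Collector loop: V_CE = V_CC − I_C·R_C = 23 − 1.86×0.47 = 22.1 V.
Since V_CE = 22.1 V > V_CE(sat) ≈ 0.2 V, the transistor is in the active region as assumed.

I_C ≈ 1.9 mA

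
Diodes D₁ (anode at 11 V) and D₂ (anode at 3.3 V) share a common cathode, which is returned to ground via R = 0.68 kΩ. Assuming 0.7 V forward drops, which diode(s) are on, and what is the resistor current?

Only D₁ conducts; I_R ≈ 15 mA

Assume both conduct. Then node N would need to be at both 11−0.7 = 10.3 V and 3.3−0.7 = 2.6 V, which is impossible.
Assume only D₁ conducts: V_N = 11 − 0.7 = 10.3 V, so I_R = 10.3/0.68 = 15.1 mA.
Check D₂: its anode-to-cathode voltage is 3.3 − 10.3 = -7 V < 0.7 V, so it is off. The assumption is consistent.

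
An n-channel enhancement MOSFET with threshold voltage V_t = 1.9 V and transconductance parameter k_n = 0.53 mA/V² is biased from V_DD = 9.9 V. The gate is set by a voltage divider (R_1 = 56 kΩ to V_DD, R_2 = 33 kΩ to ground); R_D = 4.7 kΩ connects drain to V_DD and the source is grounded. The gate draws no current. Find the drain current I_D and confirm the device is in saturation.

V_G = V_DD·R_2/(R_1+R_2) = 9.9×33/89 = 3.67 V. With the source grounded, V_GS = V_G = 3.67 V.
Assume saturation: I_D = (k_n/2)(V_GS − V_t)² = (0.53/2)×(3.67 − 1.9)² = 0.265×1.77² = 0.831 mA.
V_DS = V_DD − I_D·R_D = 9.9 − 0.831×4.7 = 5.99 V.
Saturation requires V_DS ≥ V_GS − V_t = 1.77 V; 5.99 ≥ 1.77 ✓.

I_D ≈ 0.83 mA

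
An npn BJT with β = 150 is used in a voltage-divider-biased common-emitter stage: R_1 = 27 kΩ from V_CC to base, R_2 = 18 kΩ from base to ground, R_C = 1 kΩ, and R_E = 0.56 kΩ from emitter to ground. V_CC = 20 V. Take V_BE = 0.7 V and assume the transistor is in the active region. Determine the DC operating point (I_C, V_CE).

I_C ≈ 11 mA, V_CE ≈ 2 V

Thevenize the base divider: V_Th = V_CC·R_2/(R_1+R_2) = 20×18/45 = 8 V, R_Th = R_1‖R_2 = 10.8 kΩ.
Base-emitter loop: V_Th = I_B·R_Th + V_BE + (β+1)I_B·R_E, so I_B = (8 − 0.7) / (10.8 + 151×0.56) = 0.0766 mA.
I_C = β·I_B = 150×0.0766 = 11.5 mA, and I_E = (β+1)I_B = 11.6 mA.
V_CE = V_CC − I_C·R_C − I_E·R_E = 20 − 11.5×1 − 11.6×0.56 = 2.04 V.
V_CE = 2.04 V > 0.2 V confirms active-region operation.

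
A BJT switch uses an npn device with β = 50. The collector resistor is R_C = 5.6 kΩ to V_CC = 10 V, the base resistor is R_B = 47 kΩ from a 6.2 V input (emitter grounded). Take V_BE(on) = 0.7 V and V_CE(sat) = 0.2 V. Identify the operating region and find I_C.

saturation; I_C ≈ 1.8 mA

Assume active: I_B = (6.2 − 0.7)/47 = 0.117 mA, giving I_C = β·I_B = 5.85 mA.
But then V_CE = 10 − 5.85×5.6 = -22.8 V < V_CE(sat) = 0.2 V — impossible in the active region.
So the transistor is saturated. With V_CE = 0.2 V, I_C = (V_CC − 0.2)/R_C = 9.8/5.6 = 1.75 mA.
Check: β·I_B = 5.85 mA > I_C = 1.75 mA, confirming saturation.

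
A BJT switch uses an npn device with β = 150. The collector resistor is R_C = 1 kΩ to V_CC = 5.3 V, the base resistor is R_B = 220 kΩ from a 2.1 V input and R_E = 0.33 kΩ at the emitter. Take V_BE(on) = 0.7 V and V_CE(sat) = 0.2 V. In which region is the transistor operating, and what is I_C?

Assume active. Base-emitter loop: I_B = (V_BB − V_BE)/(R_B + (β+1)R_E) = (2.1 − 0.7)/(220 + 151×0.33) = 0.00519 mA.
I_C = β·I_B = 150×0.00519 = 0.778 mA.
V_CE = V_CC − I_C·R_C − I_E·R_E = 5.3 − 0.778×1 − 0.783×0.33 = 4.26 V > V_CE(sat), so the active-region assumption holds.

active; I_C ≈ 0.78 mA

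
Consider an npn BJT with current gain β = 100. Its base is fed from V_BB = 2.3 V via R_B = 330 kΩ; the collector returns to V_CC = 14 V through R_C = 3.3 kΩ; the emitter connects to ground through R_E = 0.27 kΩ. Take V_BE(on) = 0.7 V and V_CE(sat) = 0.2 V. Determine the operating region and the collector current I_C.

active; I_C ≈ 0.45 mA

Assume active. Base-emitter loop: I_B = (V_BB − V_BE)/(R_B + (β+1)R_E) = (2.3 − 0.7)/(330 + 101×0.27) = 0.00448 mA.
I_C = β·I_B = 100×0.00448 = 0.448 mA.
V_CE = V_CC − I_C·R_C − I_E·R_E = 14 − 0.448×3.3 − 0.452×0.27 = 12.4 V > V_CE(sat), so the active-region assumption holds.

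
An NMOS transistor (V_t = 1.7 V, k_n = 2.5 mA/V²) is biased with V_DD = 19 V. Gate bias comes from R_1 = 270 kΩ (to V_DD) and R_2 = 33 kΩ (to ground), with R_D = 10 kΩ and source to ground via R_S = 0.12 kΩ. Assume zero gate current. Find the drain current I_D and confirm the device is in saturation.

I_D ≈ 0.15 mA

V_G = V_DD·R_2/(R_1+R_2) = 19×33/303 = 2.07 V.
Assume saturation: I_D = (k_n/2)(V_GS − V_t)² with V_GS = V_G − I_D·R_S = 2.07 − 0.12·I_D.
Substituting gives 0.018·I_D² − 1.11·I_D + 0.17 = 0, with roots I_D = 0.154 or 61.6 mA.
The root I_D = 61.6 mA gives V_GS = -5.32 V ≤ V_t, so take I_D = 0.154 mA.
Then V_GS = 2.05 V and V_DS = V_DD − I_D(R_D+R_S) = 19 − 0.154×10.1 = 17.4 V.
Saturation requires V_DS ≥ V_GS − V_t = 0.351 V; 17.4 ≥ 0.351 ✓.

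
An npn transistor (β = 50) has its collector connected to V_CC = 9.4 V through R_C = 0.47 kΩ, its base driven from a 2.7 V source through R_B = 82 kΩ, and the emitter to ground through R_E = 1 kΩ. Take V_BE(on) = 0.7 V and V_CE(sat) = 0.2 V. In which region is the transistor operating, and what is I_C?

active; I_C ≈ 0.75 mA

Assume active. Base-emitter loop: I_B = (V_BB − V_BE)/(R_B + (β+1)R_E) = (2.7 − 0.7)/(82 + 51×1) = 0.015 mA.
I_C = β·I_B = 50×0.015 = 0.752 mA.
V_CE = V_CC − I_C·R_C − I_E·R_E = 9.4 − 0.752×0.47 − 0.767×1 = 8.28 V > V_CE(sat), so the active-region assumption holds.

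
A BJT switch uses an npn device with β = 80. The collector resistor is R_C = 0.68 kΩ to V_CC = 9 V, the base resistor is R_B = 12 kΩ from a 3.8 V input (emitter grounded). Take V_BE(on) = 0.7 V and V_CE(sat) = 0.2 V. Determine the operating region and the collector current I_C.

saturation; I_C ≈ 13 mA

Assume active: I_B = (3.8 − 0.7)/12 = 0.258 mA, giving I_C = β·I_B = 20.7 mA.
But then V_CE = 9 − 20.7×0.68 = -5.05 V < V_CE(sat) = 0.2 V — impossible in the active region.
So the transistor is saturated. With V_CE = 0.2 V, I_C = (V_CC − 0.2)/R_C = 8.8/0.68 = 12.9 mA.
Check: β·I_B = 20.7 mA > I_C = 12.9 mA, confirming saturation.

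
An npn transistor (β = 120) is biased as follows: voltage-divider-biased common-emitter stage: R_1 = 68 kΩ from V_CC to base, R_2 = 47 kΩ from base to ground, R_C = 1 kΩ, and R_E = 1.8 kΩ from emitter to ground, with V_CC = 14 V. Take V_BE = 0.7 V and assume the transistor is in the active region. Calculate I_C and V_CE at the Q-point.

Thevenize the base divider: V_Th = V_CC·R_2/(R_1+R_2) = 14×47/115 = 5.72 V, R_Th = R_1‖R_2 = 27.8 kΩ.
Base-emitter loop: V_Th = I_B·R_Th + V_BE + (β+1)I_B·R_E, so I_B = (5.72 − 0.7) / (27.8 + 121×1.8) = 0.0204 mA.
I_C = β·I_B = 120×0.0204 = 2.45 mA, and I_E = (β+1)I_B = 2.47 mA.
V_CE = V_CC − I_C·R_C − I_E·R_E = 14 − 2.45×1 − 2.47×1.8 = 7.09 V.
V_CE = 7.09 V > 0.2 V confirms active-region operation.

I_C ≈ 2.5 mA, V_CE ≈ 7.1 V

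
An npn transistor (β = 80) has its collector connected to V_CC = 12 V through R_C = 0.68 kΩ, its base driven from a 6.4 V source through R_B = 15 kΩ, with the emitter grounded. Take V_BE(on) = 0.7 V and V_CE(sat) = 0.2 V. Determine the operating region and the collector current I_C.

saturation; I_C ≈ 17 mA

Assume active: I_B = (6.4 − 0.7)/15 = 0.38 mA, giving I_C = β·I_B = 30.4 mA.
But then V_CE = 12 − 30.4×0.68 = -8.67 V < V_CE(sat) = 0.2 V — impossible in the active region.
So the transistor is saturated. With V_CE = 0.2 V, I_C = (V_CC − 0.2)/R_C = 11.8/0.68 = 17.4 mA.
Check: β·I_B = 30.4 mA > I_C = 17.4 mA, confirming saturation.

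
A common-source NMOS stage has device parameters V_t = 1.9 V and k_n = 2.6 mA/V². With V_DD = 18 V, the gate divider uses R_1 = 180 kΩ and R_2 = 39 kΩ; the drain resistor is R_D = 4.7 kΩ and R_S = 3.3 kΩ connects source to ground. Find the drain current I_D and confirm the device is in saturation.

I_D ≈ 0.26 mA

V_G = V_DD·R_2/(R_1+R_2) = 18×39/219 = 3.21 V.
Assume saturation: I_D = (k_n/2)(V_GS − V_t)² with V_GS = V_G − I_D·R_S = 3.21 − 3.3·I_D.
Substituting gives 14.2·I_D² − 12.2·I_D + 2.22 = 0, with roots I_D = 0.26 or 0.602 mA.
The root I_D = 0.602 mA gives V_GS = 1.22 V ≤ V_t, so take I_D = 0.26 mA.
Then V_GS = 2.35 V and V_DS = V_DD − I_D(R_D+R_S) = 18 − 0.26×8 = 15.9 V.
Saturation requires V_DS ≥ V_GS − V_t = 0.447 V; 15.9 ≥ 0.447 ✓.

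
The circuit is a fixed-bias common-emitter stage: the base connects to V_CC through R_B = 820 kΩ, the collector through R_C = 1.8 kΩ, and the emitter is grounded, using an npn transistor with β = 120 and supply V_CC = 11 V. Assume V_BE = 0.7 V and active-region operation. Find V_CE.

V_CE ≈ 8.3 V

Base loop: V_CC = I_B·R_B + V_BE, so I_B = (11 − 0.7)/820 kΩ = 0.0126 mA.
In the active region I_C = β·I_B = 120 × 0.0126 = 1.51 mA.
Collector loop: V_CE = V_CC − I_C·R_C = 11 − 1.51×1.8 = 8.29 V.
Since V_CE = 8.29 V > V_CE(sat) ≈ 0.2 V, the transistor is in the active region as assumed.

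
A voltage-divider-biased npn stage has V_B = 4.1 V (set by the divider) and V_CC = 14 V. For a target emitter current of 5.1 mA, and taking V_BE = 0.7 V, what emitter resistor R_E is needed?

V_E = V_B − V_BE = 4.1 − 0.7 = 3.4 V.
R_E = V_E / I_E = 3.4 / 5.1 = 0.667 kΩ.

R_E ≈ 0.67 kΩ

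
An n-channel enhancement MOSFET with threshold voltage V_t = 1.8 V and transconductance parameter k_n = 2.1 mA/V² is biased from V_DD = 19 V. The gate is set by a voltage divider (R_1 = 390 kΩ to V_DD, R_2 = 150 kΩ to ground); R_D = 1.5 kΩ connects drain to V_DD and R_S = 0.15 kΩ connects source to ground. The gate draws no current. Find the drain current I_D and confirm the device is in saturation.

V_G = V_DD·R_2/(R_1+R_2) = 19×150/540 = 5.28 V.
Assume saturation: I_D = (k_n/2)(V_GS − V_t)² with V_GS = V_G − I_D·R_S = 5.28 − 0.15·I_D.
Substituting gives 0.0236·I_D² − 2.1·I_D + 12.7 = 0, with roots I_D = 6.54 or 82.2 mA.
The root I_D = 82.2 mA gives V_GS = -7.05 V ≤ V_t, so take I_D = 6.54 mA.
Then V_GS = 4.3 V and V_DS = V_DD − I_D(R_D+R_S) = 19 − 6.54×1.65 = 8.2 V.
Saturation requires V_DS ≥ V_GS − V_t = 2.5 V; 8.2 ≥ 2.5 ✓.

I_D ≈ 6.5 mA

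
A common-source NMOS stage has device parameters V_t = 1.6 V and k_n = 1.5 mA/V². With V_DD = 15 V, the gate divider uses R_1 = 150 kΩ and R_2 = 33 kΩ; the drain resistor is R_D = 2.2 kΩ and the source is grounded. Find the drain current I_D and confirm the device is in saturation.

V_G = V_DD·R_2/(R_1+R_2) = 15×33/183 = 2.7 V. With the source grounded, V_GS = V_G = 2.7 V.
Assume saturation: I_D = (k_n/2)(V_GS − V_t)² = (1.5/2)×(2.7 − 1.6)² = 0.75×1.1² = 0.916 mA.
V_DS = V_DD − I_D·R_D = 15 − 0.916×2.2 = 13 V.
Saturation requires V_DS ≥ V_GS − V_t = 1.1 V; 13 ≥ 1.1 ✓.

I_D ≈ 0.92 mA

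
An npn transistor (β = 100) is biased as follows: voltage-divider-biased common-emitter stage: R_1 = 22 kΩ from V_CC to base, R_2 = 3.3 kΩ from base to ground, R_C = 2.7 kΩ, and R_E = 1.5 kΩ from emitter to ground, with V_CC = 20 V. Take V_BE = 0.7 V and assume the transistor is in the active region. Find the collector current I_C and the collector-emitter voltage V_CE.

I_C ≈ 1.2 mA, V_CE ≈ 15 V

Thevenize the base divider: V_Th = V_CC·R_2/(R_1+R_2) = 20×3.3/25.3 = 2.61 V, R_Th = R_1‖R_2 = 2.87 kΩ.
Base-emitter loop: V_Th = I_B·R_Th + V_BE + (β+1)I_B·R_E, so I_B = (2.61 − 0.7) / (2.87 + 101×1.5) = 0.0124 mA.
I_C = β·I_B = 100×0.0124 = 1.24 mA, and I_E = (β+1)I_B = 1.25 mA.
V_CE = V_CC − I_C·R_C − I_E·R_E = 20 − 1.24×2.7 − 1.25×1.5 = 14.8 V.
V_CE = 14.8 V > 0.2 V confirms active-region operation.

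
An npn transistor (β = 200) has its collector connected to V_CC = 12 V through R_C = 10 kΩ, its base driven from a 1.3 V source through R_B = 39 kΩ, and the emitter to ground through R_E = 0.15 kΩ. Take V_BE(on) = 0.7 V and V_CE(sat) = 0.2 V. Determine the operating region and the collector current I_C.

Assume active: I_B = (1.3 − 0.7)/(39 + 201×0.15) = 0.00868 mA, I_C = β·I_B = 1.74 mA.
Then V_CE = 12 − 1.74×10 − 1.74×0.15 = -5.62 V < 0.2 V — the active assumption fails.
Re-solve with V_CE = 0.2 V. KCL at the emitter: V_E/R_E = (V_BB−0.7−V_E)/R_B + (V_CC−0.2−V_E)/R_C, giving V_E = 0.176 V.
I_C = (V_CC − 0.2 − V_E)/R_C = (11.8 − 0.176)/10 = 1.16 mA.
Check: I_B = (0.6 − 0.176)/39 = 0.0109 mA, and β·I_B = 2.17 mA > I_C, confirming saturation.

saturation; I_C ≈ 1.2 mA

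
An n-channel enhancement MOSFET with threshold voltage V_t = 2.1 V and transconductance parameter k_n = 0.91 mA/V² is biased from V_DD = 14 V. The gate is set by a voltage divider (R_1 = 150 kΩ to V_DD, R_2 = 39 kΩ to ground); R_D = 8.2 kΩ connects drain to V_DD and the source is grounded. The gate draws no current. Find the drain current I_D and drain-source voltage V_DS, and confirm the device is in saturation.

I_D ≈ 0.28 mA, V_DS ≈ 12 V

V_G = V_DD·R_2/(R_1+R_2) = 14×39/189 = 2.89 V. With the source grounded, V_GS = V_G = 2.89 V.
Assume saturation: I_D = (k_n/2)(V_GS − V_t)² = (0.91/2)×(2.89 − 2.1)² = 0.455×0.789² = 0.283 mA.
V_DS = V_DD − I_D·R_D = 14 − 0.283×8.2 = 11.7 V.
Saturation requires V_DS ≥ V_GS − V_t = 0.789 V; 11.7 ≥ 0.789 ✓.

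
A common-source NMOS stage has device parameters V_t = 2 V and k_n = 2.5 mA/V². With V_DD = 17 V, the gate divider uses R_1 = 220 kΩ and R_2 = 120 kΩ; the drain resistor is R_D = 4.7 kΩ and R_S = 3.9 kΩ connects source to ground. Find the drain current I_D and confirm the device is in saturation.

I_D ≈ 0.82 mA

V_G = V_DD·R_2/(R_1+R_2) = 17×120/340 = 6 V.
Assume saturation: I_D = (k_n/2)(V_GS − V_t)² with V_GS = V_G − I_D·R_S = 6 − 3.9·I_D.
Substituting gives 19·I_D² − 40·I_D + 20 = 0, with roots I_D = 0.818 or 1.29 mA.
The root I_D = 1.29 mA gives V_GS = 0.986 V ≤ V_t, so take I_D = 0.818 mA.
Then V_GS = 2.81 V and V_DS = V_DD − I_D(R_D+R_S) = 17 − 0.818×8.6 = 9.96 V.
Saturation requires V_DS ≥ V_GS − V_t = 0.809 V; 9.96 ≥ 0.809 ✓.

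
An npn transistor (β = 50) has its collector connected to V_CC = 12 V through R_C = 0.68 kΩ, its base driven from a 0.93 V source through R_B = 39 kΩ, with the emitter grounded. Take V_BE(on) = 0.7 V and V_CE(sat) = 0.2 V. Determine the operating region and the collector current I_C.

Assume active. Base-emitter loop: I_B = (V_BB − V_BE)/R_B = (0.93 − 0.7)/39 = 0.0059 mA.
I_C = β·I_B = 50×0.0059 = 0.295 mA.
V_CE = V_CC − I_C·R_C = 12 − 0.295×0.68 = 11.8 V > V_CE(sat), so the active-region assumption holds.

active; I_C ≈ 0.29 mA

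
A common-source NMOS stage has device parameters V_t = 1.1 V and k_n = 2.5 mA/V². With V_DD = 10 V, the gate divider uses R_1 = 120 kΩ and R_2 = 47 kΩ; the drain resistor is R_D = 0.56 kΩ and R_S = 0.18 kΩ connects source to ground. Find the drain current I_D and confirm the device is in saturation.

V_G = V_DD·R_2/(R_1+R_2) = 10×47/167 = 2.81 V.
Assume saturation: I_D = (k_n/2)(V_GS − V_t)² with V_GS = V_G − I_D·R_S = 2.81 − 0.18·I_D.
Substituting gives 0.0405·I_D² − 1.77·I_D + 3.67 = 0, with roots I_D = 2.18 or 41.6 mA.
The root I_D = 41.6 mA gives V_GS = -4.67 V ≤ V_t, so take I_D = 2.18 mA.
Then V_GS = 2.42 V and V_DS = V_DD − I_D(R_D+R_S) = 10 − 2.18×0.74 = 8.38 V.
Saturation requires V_DS ≥ V_GS − V_t = 1.32 V; 8.38 ≥ 1.32 ✓.

I_D ≈ 2.2 mA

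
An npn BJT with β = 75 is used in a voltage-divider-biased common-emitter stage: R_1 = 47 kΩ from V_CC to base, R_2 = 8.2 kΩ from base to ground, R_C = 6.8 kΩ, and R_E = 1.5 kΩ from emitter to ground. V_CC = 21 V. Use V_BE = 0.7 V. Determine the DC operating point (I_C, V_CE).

I_C ≈ 1.5 mA, V_CE ≈ 8.5 V

Thevenize the base divider: V_Th = V_CC·R_2/(R_1+R_2) = 21×8.2/55.2 = 3.12 V, R_Th = R_1‖R_2 = 6.98 kΩ.
Base-emitter loop: V_Th = I_B·R_Th + V_BE + (β+1)I_B·R_E, so I_B = (3.12 − 0.7) / (6.98 + 76×1.5) = 0.02 mA.
I_C = β·I_B = 75×0.02 = 1.5 mA, and I_E = (β+1)I_B = 1.52 mA.
V_CE = V_CC − I_C·R_C − I_E·R_E = 21 − 1.5×6.8 − 1.52×1.5 = 8.52 V.
V_CE = 8.52 V > 0.2 V confirms active-region operation.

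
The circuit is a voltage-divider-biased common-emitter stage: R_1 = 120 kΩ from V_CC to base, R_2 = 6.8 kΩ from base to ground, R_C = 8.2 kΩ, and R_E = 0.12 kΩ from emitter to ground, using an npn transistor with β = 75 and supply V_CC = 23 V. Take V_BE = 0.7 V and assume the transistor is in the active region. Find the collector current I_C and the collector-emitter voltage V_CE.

I_C ≈ 2.6 mA, V_CE ≈ 1.6 V

Thevenize the base divider: V_Th = V_CC·R_2/(R_1+R_2) = 23×6.8/127 = 1.23 V, R_Th = R_1‖R_2 = 6.44 kΩ.
Base-emitter loop: V_Th = I_B·R_Th + V_BE + (β+1)I_B·R_E, so I_B = (1.23 − 0.7) / (6.44 + 76×0.12) = 0.0343 mA.
I_C = β·I_B = 75×0.0343 = 2.57 mA, and I_E = (β+1)I_B = 2.61 mA.
V_CE = V_CC − I_C·R_C − I_E·R_E = 23 − 2.57×8.2 − 2.61×0.12 = 1.6 V.
V_CE = 1.6 V > 0.2 V confirms active-region operation.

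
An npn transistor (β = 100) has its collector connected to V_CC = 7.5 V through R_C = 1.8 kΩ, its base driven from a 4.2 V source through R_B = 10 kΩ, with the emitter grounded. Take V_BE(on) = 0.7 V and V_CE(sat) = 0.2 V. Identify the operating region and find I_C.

Assume active: I_B = (4.2 − 0.7)/10 = 0.35 mA, giving I_C = β·I_B = 35 mA.
But then V_CE = 7.5 − 35×1.8 = -55.5 V < V_CE(sat) = 0.2 V — impossible in the active region.
So the transistor is saturated. With V_CE = 0.2 V, I_C = (V_CC − 0.2)/R_C = 7.3/1.8 = 4.06 mA.
Check: β·I_B = 35 mA > I_C = 4.06 mA, confirming saturation.

saturation; I_C ≈ 4.1 mA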